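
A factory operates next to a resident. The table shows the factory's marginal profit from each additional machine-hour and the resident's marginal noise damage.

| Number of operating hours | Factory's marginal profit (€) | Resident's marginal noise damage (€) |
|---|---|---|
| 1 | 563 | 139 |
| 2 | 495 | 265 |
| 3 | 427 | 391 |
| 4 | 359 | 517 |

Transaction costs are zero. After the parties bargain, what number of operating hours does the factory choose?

Bargaining reaches the level where marginal profit last exceeds marginal noise damage.
That holds through level 3 (427 ≥ 391) but not at 4 (359 < 517).

3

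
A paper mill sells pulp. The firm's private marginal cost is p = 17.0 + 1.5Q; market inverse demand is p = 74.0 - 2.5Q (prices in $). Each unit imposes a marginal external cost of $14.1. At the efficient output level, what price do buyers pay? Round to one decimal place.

P = $47.2

Social marginal cost = private MC + MEC = 31.1 + 1.5Q.
Set SMC = demand: 31.1 + 1.5Q = 74.0 - 2.5Q → Q* = 10.7250.
Consumer price on the demand curve at Q*: 74.0 − 2.5×10.7250 = 47.1875.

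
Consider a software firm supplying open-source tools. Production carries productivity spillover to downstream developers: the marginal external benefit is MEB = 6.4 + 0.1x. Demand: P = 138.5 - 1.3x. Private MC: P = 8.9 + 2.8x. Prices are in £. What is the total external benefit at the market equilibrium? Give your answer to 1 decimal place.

£252.3

Market equilibrium (private): 8.9 + 2.8x = 138.5 - 1.3x → x_m = 31.6098.
Total external benefit = ∫₀^{x_m} (6.4 + 0.1x) dx = 6.4×31.6098 + ½×0.1×31.6098² = 252.2617.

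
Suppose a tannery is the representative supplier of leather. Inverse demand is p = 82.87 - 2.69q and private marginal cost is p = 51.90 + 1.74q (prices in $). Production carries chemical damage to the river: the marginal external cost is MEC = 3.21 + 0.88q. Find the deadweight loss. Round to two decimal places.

Market equilibrium (private): 51.90 + 1.74q = 82.87 - 2.69q → q_m = 6.9910.
Social marginal cost = private MC + MEC = 55.11 + 2.62q.
Set SMC = demand: 55.11 + 2.62q = 82.87 - 2.69q → q* = 5.2279.
Height of the DWL triangle at q_m is SMC(q_m) − demand(q_m) = MEC(q_m) = 9.3621.
DWL = ½ × 1.7631 × 9.3621 = 8.2532.

DWL = $8.25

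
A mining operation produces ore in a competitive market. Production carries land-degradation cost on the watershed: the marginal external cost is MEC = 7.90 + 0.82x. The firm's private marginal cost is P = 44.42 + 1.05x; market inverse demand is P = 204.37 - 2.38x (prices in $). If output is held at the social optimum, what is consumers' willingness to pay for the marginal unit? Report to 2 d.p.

Social marginal cost = private MC + MEC = 52.32 + 1.87x.
Set SMC = demand: 52.32 + 1.87x = 204.37 - 2.38x → x* = 35.7765.
Consumer price on the demand curve at x*: 204.37 − 2.38×35.7765 = 119.2219.

P = $119.22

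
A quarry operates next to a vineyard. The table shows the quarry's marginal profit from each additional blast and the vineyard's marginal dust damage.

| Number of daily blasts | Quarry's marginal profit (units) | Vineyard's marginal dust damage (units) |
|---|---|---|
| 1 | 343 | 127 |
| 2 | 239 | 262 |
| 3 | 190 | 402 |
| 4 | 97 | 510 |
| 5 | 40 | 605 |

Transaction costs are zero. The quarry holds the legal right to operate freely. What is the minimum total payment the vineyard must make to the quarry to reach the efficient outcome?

566

Left alone the quarry would choose level 5 (marginal profit stays positive).
Efficient level: k* = 1 (marginal profit ≥ marginal dust damage through 1).
The vineyard must at least cover the quarry's forgone profit from cutting 5→1: 239 + 190 + 97 + 40 = 566.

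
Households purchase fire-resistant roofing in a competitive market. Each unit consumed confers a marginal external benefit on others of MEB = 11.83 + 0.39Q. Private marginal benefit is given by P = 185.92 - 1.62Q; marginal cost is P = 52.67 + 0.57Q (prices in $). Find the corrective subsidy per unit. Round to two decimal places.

subsidy = $43.26 per unit

Social marginal benefit = demand + MEB = 197.75 - 1.23Q.
Set SMB = MC: 197.75 - 1.23Q = 52.67 + 0.57Q → Q* = 80.6000.
The Pigouvian subsidy equals MEB at Q*: 11.83 + 0.39×80.6000 = 43.2640.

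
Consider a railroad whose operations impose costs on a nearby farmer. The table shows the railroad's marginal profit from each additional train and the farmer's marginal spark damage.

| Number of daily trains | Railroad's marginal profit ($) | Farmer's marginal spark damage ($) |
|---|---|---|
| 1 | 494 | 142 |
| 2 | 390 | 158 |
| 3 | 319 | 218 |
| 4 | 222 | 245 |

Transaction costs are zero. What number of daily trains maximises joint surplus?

Bargaining reaches the level where marginal profit last exceeds marginal spark damage.
That holds through level 3 (319 ≥ 218) but not at 4 (222 < 245).

3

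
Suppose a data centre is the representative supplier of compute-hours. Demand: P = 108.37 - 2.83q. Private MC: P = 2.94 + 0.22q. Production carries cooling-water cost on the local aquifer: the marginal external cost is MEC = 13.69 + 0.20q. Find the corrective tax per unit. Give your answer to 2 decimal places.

Social marginal cost = private MC + MEC = 16.63 + 0.42q.
Set SMC = demand: 16.63 + 0.42q = 108.37 - 2.83q → q* = 28.2277.
The Pigouvian tax equals MEC at q*: 13.69 + 0.20×28.2277 = 19.3355.

tax = 19.34 per unit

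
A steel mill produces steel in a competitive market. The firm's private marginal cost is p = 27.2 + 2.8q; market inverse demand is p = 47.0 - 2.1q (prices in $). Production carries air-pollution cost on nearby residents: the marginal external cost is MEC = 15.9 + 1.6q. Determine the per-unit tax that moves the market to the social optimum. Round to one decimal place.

tax = $16.9 per unit

Social marginal cost = private MC + MEC = 43.1 + 4.4q.
Set SMC = demand: 43.1 + 4.4q = 47.0 - 2.1q → q* = 0.6000.
The Pigouvian tax equals MEC at q*: 15.9 + 1.6×0.6000 = 16.8600.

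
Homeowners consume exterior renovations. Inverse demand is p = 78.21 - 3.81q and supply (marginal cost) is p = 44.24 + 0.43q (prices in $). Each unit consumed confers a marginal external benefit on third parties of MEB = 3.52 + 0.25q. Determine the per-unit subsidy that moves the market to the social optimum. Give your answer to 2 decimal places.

Social marginal benefit = demand + MEB = 81.73 - 3.56q.
Set SMB = MC: 81.73 - 3.56q = 44.24 + 0.43q → q* = 9.3960.
The Pigouvian subsidy equals MEB at q*: 3.52 + 0.25×9.3960 = 5.8690.

subsidy = $5.87 per unit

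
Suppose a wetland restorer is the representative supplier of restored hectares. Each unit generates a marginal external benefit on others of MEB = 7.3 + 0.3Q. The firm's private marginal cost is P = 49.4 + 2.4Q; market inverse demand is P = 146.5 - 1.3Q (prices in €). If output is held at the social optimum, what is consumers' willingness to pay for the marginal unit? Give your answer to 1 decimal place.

P = €106.6

Social marginal cost = private MC − MEB = 42.1 + 2.1Q.
Set SMC = demand: 42.1 + 2.1Q = 146.5 - 1.3Q → Q* = 30.7059.
Consumer price on the demand curve at Q*: 146.5 − 1.3×30.7059 = 106.5823.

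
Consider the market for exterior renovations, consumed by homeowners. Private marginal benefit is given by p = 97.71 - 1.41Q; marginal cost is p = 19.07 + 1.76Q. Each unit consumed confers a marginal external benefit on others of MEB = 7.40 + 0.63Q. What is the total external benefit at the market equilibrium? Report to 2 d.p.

377.43

Market equilibrium (private): 19.07 + 1.76Q = 97.71 - 1.41Q → Q_m = 24.8076.
Total external benefit = ∫₀^{Q_m} (7.40 + 0.63Q) dQ = 7.40×24.8076 + ½×0.63×24.8076² = 377.4326.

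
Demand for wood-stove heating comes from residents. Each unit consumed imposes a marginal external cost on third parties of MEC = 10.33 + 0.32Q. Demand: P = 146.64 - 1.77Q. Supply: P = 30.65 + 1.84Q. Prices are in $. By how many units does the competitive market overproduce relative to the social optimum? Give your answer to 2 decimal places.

5.24 units

Market equilibrium (private): 30.65 + 1.84Q = 146.64 - 1.77Q → Q_m = 32.1302.
Social marginal benefit = demand − MEC = 136.31 - 2.09Q.
Set SMB = MC: 136.31 - 2.09Q = 30.65 + 1.84Q → Q* = 26.8855.
Gap = |32.1302 − 26.8855| = 5.2447.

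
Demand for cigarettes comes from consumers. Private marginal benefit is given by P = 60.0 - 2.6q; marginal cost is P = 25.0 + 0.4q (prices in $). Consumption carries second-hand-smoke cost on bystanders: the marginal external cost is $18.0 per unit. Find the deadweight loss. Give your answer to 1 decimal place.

DWL = $54.0

Market equilibrium (private): 25.0 + 0.4q = 60.0 - 2.6q → q_m = 11.6667.
Social marginal benefit = demand − MEC = 42.0 - 2.6q.
Set SMB = MC: 42.0 - 2.6q = 25.0 + 0.4q → q* = 5.6667.
The welfare-loss triangle has base |q_m − q*| and height MEC(q_m) (the vertical gap between SMB and MC is zero at q* and MEC at q_m).
DWL = ½ × 6.0000 × 18.0000 = 54.0000.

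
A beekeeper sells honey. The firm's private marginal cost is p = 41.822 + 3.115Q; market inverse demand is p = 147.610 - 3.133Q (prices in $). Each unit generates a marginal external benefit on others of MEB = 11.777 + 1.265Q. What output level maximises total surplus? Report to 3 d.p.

Q* = 23.593

Social marginal cost = private MC − MEB = 30.045 + 1.850Q.
Set SMC = demand: 30.045 + 1.850Q = 147.610 - 3.133Q → Q* = 23.5932.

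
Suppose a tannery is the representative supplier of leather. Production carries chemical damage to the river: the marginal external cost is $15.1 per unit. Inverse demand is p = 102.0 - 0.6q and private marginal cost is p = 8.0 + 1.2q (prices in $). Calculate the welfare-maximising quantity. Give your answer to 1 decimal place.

q* = 43.8

Social marginal cost = private MC + MEC = 23.1 + 1.2q.
Set SMC = demand: 23.1 + 1.2q = 102.0 - 0.6q → q* = 43.8333.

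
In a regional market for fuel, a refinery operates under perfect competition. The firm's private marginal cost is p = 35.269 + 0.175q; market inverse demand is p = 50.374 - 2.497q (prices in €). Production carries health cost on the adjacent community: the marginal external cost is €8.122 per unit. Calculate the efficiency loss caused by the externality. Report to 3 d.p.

DWL = €12.344

Market equilibrium (private): 35.269 + 0.175q = 50.374 - 2.497q → q_m = 5.6531.
Social marginal cost = private MC + MEC = 43.391 + 0.175q.
Set SMC = demand: 43.391 + 0.175q = 50.374 - 2.497q → q* = 2.6134.
Height of the DWL triangle at q_m is SMC(q_m) − demand(q_m) = MEC(q_m) = 8.1220.
DWL = ½ × 3.0397 × 8.1220 = 12.3442.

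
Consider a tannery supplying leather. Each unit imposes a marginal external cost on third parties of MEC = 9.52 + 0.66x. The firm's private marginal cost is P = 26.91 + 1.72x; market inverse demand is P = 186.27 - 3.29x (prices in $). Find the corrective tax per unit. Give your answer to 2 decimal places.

Social marginal cost = private MC + MEC = 36.43 + 2.38x.
Set SMC = demand: 36.43 + 2.38x = 186.27 - 3.29x → x* = 26.4268.
The Pigouvian tax equals MEC at x*: 9.52 + 0.66×26.4268 = 26.9617.

tax = $26.96 per unit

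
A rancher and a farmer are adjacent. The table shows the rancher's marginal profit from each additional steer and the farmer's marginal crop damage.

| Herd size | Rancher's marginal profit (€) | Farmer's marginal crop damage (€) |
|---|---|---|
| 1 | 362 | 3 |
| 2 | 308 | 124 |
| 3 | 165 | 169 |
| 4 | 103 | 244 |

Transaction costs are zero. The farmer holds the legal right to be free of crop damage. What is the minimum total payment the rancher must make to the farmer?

Efficient level: marginal profit ≥ marginal crop damage through level 2, so k* = 2.
With the farmer holding the right, the rancher must at least compensate total damage at k*: 3 + 124 = 127.

€127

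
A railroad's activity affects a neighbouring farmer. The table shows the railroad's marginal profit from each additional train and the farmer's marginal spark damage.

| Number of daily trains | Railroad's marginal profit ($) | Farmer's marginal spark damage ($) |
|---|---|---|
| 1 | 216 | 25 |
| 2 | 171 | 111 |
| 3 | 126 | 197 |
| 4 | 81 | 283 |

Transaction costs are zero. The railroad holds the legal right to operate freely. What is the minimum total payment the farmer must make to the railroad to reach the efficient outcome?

$207

Left alone the railroad would choose level 4 (marginal profit stays positive).
Efficient level: k* = 2 (marginal profit ≥ marginal spark damage through 2).
The farmer must at least cover the railroad's forgone profit from cutting 4→2: 126 + 81 = 207.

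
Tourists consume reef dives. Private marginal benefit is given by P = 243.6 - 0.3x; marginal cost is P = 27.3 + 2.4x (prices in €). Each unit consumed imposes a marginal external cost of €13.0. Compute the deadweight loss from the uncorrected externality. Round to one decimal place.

DWL = €31.3

Market equilibrium (private): 27.3 + 2.4x = 243.6 - 0.3x → x_m = 80.1111.
Social marginal benefit = demand − MEC = 230.6 - 0.3x.
Set SMB = MC: 230.6 - 0.3x = 27.3 + 2.4x → x* = 75.2963.
Between x* and x_m the wedge MC − SMB runs linearly from 0 to MEC(x_m), so the loss is a triangle.
DWL = ½ × 4.8148 × 13.0000 = 31.2962.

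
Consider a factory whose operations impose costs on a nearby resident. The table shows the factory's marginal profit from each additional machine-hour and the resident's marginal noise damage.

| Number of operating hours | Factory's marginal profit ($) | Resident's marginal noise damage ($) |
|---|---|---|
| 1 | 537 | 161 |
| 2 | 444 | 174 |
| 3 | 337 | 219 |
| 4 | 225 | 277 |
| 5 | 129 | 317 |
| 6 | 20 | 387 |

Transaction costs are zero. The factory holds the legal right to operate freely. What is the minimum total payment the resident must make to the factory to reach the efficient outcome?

$374

Left alone the factory would choose level 6 (marginal profit stays positive).
Efficient level: k* = 3 (marginal profit ≥ marginal noise damage through 3).
The resident must at least cover the factory's forgone profit from cutting 6→3: 225 + 129 + 20 = 374.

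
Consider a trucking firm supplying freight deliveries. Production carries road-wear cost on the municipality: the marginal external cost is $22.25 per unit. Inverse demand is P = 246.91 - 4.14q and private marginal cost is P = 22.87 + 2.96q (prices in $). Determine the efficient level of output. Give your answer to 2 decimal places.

q* = 28.42

Social marginal cost = private MC + MEC = 45.12 + 2.96q.
Set SMC = demand: 45.12 + 2.96q = 246.91 - 4.14q → q* = 28.4211.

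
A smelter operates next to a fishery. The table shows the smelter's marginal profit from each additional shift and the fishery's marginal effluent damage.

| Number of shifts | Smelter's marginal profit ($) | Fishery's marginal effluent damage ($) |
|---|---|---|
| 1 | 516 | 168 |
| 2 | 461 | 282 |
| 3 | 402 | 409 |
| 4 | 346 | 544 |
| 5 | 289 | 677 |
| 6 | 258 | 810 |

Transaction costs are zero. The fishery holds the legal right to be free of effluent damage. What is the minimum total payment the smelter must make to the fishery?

Efficient level: marginal profit ≥ marginal effluent damage through level 2, so k* = 2.
With the fishery holding the right, the smelter must at least compensate total damage at k*: 168 + 282 = 450.

$450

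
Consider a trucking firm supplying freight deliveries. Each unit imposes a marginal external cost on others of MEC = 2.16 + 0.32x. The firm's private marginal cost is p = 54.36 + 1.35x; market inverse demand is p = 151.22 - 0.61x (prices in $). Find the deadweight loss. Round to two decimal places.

DWL = $70.85

Market equilibrium (private): 54.36 + 1.35x = 151.22 - 0.61x → x_m = 49.4184.
Social marginal cost = private MC + MEC = 56.52 + 1.67x.
Set SMC = demand: 56.52 + 1.67x = 151.22 - 0.61x → x* = 41.5351.
Between x* and x_m the wedge SMC − demand runs linearly from 0 to MEC(x_m), so the loss is a triangle.
DWL = ½ × 7.8833 × 17.9739 = 70.8468.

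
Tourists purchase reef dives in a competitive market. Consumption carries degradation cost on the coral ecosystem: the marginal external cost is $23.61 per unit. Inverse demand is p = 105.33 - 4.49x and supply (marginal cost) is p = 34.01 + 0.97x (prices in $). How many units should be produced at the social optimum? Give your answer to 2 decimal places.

Social marginal benefit = demand − MEC = 81.72 - 4.49x.
Set SMB = MC: 81.72 - 4.49x = 34.01 + 0.97x → x* = 8.7381.

x* = 8.74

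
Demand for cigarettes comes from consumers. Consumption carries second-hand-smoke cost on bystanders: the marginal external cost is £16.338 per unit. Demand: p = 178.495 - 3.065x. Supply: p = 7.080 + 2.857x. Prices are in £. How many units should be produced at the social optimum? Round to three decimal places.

Social marginal benefit = demand − MEC = 162.157 - 3.065x.
Set SMB = MC: 162.157 - 3.065x = 7.080 + 2.857x → x* = 26.1866.

x* = 26.187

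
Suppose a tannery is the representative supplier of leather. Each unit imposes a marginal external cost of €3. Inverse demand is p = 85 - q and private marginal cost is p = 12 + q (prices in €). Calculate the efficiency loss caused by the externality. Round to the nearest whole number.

Market equilibrium (private): 12 + q = 85 - q → q_m = 36.5000.
Social marginal cost = private MC + MEC = 15 + q.
Set SMC = demand: 15 + q = 85 - q → q* = 35.0000.
The welfare-loss triangle has base |q_m − q*| and height MEC(q_m) (the vertical gap between SMC and demand is zero at q* and MEC at q_m).
DWL = ½ × 1.5000 × 3.0000 = 2.2500.

DWL = €2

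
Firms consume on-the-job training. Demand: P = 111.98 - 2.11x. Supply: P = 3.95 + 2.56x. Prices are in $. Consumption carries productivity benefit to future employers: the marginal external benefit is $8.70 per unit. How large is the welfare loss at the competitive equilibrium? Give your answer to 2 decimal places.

Market equilibrium (private): 3.95 + 2.56x = 111.98 - 2.11x → x_m = 23.1328.
Social marginal benefit = demand + MEB = 120.68 - 2.11x.
Set SMB = MC: 120.68 - 2.11x = 3.95 + 2.56x → x* = 24.9957.
Height of the DWL triangle at x_m is SMB(x_m) − MC(x_m) = MEB(x_m) = 8.7000.
DWL = ½ × 1.8629 × 8.7000 = 8.1036.

DWL = $8.10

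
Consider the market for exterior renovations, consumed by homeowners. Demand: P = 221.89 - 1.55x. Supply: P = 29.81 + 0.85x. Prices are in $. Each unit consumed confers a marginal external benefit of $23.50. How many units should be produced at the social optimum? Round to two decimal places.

Social marginal benefit = demand + MEB = 245.39 - 1.55x.
Set SMB = MC: 245.39 - 1.55x = 29.81 + 0.85x → x* = 89.8250.

x* = 89.83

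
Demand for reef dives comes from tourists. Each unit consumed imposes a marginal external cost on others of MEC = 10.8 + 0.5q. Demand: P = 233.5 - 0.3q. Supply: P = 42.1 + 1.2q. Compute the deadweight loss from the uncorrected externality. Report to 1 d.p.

Market equilibrium (private): 42.1 + 1.2q = 233.5 - 0.3q → q_m = 127.6000.
Social marginal benefit = demand − MEC = 222.7 - 0.8q.
Set SMB = MC: 222.7 - 0.8q = 42.1 + 1.2q → q* = 90.3000.
Height of the DWL triangle at q_m is MC(q_m) − SMB(q_m) = MEC(q_m) = 74.6000.
DWL = ½ × 37.3000 × 74.6000 = 1391.2900.

DWL = 1391.3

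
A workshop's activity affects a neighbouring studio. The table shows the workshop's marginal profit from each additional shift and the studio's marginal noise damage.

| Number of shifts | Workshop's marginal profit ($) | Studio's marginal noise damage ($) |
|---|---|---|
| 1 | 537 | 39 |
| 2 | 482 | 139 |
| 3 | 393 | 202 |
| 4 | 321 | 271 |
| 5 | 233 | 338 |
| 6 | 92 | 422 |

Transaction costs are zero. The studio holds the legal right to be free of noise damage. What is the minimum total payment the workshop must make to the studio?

$651

Efficient level: marginal profit ≥ marginal noise damage through level 4, so k* = 4.
With the studio holding the right, the workshop must at least compensate total damage at k*: 39 + 139 + 202 + 271 = 651.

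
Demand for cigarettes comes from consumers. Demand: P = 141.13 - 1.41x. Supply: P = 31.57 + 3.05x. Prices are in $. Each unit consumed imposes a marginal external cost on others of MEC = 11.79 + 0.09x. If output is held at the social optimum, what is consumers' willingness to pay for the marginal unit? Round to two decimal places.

P = $110.83

Social marginal benefit = demand − MEC = 129.34 - 1.50x.
Set SMB = MC: 129.34 - 1.50x = 31.57 + 3.05x → x* = 21.4879.
Consumer price on the demand curve at x*: 141.13 − 1.41×21.4879 = 110.8321.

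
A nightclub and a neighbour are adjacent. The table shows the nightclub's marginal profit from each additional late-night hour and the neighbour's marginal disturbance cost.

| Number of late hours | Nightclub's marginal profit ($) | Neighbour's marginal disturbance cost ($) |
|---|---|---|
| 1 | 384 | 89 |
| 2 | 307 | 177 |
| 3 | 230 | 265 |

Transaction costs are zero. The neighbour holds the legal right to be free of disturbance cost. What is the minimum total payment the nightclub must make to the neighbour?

Efficient level: marginal profit ≥ marginal disturbance cost through level 2, so k* = 2.
With the neighbour holding the right, the nightclub must at least compensate total damage at k*: 89 + 177 = 266.

$266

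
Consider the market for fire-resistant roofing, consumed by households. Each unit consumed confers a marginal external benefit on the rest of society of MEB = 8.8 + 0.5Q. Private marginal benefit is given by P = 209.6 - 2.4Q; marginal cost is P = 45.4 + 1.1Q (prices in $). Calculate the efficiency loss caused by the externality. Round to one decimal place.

Market equilibrium (private): 45.4 + 1.1Q = 209.6 - 2.4Q → Q_m = 46.9143.
Social marginal benefit = demand + MEB = 218.4 - 1.9Q.
Set SMB = MC: 218.4 - 1.9Q = 45.4 + 1.1Q → Q* = 57.6667.
Height of the DWL triangle at Q_m is SMB(Q_m) − MC(Q_m) = MEB(Q_m) = 32.2571.
DWL = ½ × 10.7524 × 32.2571 = 173.4206.

DWL = $173.4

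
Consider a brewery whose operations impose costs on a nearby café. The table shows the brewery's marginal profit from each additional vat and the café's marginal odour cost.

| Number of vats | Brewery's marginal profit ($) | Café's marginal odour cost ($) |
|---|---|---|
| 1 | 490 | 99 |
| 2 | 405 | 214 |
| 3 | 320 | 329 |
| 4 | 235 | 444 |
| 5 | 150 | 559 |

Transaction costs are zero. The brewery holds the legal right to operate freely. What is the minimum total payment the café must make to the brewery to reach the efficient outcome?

Left alone the brewery would choose level 5 (marginal profit stays positive).
Efficient level: k* = 2 (marginal profit ≥ marginal odour cost through 2).
The café must at least cover the brewery's forgone profit from cutting 5→2: 320 + 235 + 150 = 705.

$705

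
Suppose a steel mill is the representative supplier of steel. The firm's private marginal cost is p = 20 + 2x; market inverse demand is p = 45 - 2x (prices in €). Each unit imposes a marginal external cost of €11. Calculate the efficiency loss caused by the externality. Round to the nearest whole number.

Market equilibrium (private): 20 + 2x = 45 - 2x → x_m = 6.2500.
Social marginal cost = private MC + MEC = 31 + 2x.
Set SMC = demand: 31 + 2x = 45 - 2x → x* = 3.5000.
Between x* and x_m the wedge SMC − demand runs linearly from 0 to MEC(x_m), so the loss is a triangle.
DWL = ½ × 2.7500 × 11.0000 = 15.1250.

DWL = €15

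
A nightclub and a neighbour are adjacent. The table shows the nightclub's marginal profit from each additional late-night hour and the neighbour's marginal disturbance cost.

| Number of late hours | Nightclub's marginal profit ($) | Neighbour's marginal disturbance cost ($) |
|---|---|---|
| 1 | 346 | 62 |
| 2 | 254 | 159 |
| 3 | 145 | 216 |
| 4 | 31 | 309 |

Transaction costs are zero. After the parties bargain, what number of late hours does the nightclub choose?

2

Bargaining reaches the level where marginal profit last exceeds marginal disturbance cost.
That holds through level 2 (254 ≥ 159) but not at 3 (145 < 216).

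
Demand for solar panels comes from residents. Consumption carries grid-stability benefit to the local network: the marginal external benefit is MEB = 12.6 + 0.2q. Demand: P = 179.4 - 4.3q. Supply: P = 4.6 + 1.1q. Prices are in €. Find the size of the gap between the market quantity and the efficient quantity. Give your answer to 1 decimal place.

3.7 units

Market equilibrium (private): 4.6 + 1.1q = 179.4 - 4.3q → q_m = 32.3704.
Social marginal benefit = demand + MEB = 192.0 - 4.1q.
Set SMB = MC: 192.0 - 4.1q = 4.6 + 1.1q → q* = 36.0385.
Gap = |32.3704 − 36.0385| = 3.6681.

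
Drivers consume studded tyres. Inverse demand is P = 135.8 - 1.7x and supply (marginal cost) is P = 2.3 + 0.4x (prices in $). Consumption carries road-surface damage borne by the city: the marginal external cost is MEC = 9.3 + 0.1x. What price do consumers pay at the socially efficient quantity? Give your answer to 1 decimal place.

P = $39.8

Social marginal benefit = demand − MEC = 126.5 - 1.8x.
Set SMB = MC: 126.5 - 1.8x = 2.3 + 0.4x → x* = 56.4545.
Consumer price on the demand curve at x*: 135.8 − 1.7×56.4545 = 39.8274.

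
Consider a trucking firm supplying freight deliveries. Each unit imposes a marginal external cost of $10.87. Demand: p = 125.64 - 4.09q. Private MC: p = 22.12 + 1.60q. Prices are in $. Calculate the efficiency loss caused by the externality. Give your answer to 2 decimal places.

DWL = $10.38

Market equilibrium (private): 22.12 + 1.60q = 125.64 - 4.09q → q_m = 18.1933.
Social marginal cost = private MC + MEC = 32.99 + 1.60q.
Set SMC = demand: 32.99 + 1.60q = 125.64 - 4.09q → q* = 16.2830.
Between q* and q_m the wedge SMC − demand runs linearly from 0 to MEC(q_m), so the loss is a triangle.
DWL = ½ × 1.9103 × 10.8700 = 10.3825.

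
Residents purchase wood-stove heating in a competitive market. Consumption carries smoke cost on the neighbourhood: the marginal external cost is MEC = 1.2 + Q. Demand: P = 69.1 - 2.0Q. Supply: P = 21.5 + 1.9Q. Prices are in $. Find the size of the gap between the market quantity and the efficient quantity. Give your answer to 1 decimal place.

Market equilibrium (private): 21.5 + 1.9Q = 69.1 - 2.0Q → Q_m = 12.2051.
Social marginal benefit = demand − MEC = 67.9 - 3.0Q.
Set SMB = MC: 67.9 - 3.0Q = 21.5 + 1.9Q → Q* = 9.4694.
Gap = |12.2051 − 9.4694| = 2.7357.

2.7 units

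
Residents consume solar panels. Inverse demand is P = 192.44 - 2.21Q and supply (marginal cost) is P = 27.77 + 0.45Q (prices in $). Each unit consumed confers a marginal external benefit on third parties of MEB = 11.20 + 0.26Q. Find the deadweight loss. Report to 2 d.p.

Market equilibrium (private): 27.77 + 0.45Q = 192.44 - 2.21Q → Q_m = 61.9060.
Social marginal benefit = demand + MEB = 203.64 - 1.95Q.
Set SMB = MC: 203.64 - 1.95Q = 27.77 + 0.45Q → Q* = 73.2792.
The loss is the area between SMB and MC from Q* to Q_m; with linear curves that's a triangle of height MEB(Q_m).
DWL = ½ × 11.3732 × 27.2956 = 155.2192.

DWL = $155.22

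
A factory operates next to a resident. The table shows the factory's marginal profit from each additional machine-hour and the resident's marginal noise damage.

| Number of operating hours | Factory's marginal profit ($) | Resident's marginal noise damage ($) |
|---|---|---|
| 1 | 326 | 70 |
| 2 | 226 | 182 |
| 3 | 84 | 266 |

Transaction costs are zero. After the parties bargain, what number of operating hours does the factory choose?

2

Bargaining reaches the level where marginal profit last exceeds marginal noise damage.
That holds through level 2 (226 ≥ 182) but not at 3 (84 < 266).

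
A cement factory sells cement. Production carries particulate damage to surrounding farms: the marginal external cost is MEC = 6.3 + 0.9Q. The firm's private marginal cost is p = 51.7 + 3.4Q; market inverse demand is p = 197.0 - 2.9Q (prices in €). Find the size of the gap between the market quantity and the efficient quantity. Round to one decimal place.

Market equilibrium (private): 51.7 + 3.4Q = 197.0 - 2.9Q → Q_m = 23.0635.
Social marginal cost = private MC + MEC = 58.0 + 4.3Q.
Set SMC = demand: 58.0 + 4.3Q = 197.0 - 2.9Q → Q* = 19.3056.
Gap = |23.0635 − 19.3056| = 3.7579.

3.8 units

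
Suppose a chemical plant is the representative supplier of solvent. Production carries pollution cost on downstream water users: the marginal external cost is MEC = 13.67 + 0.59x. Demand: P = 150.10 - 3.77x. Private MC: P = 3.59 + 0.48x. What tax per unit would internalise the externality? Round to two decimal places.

Social marginal cost = private MC + MEC = 17.26 + 1.07x.
Set SMC = demand: 17.26 + 1.07x = 150.10 - 3.77x → x* = 27.4463.
The Pigouvian tax equals MEC at x*: 13.67 + 0.59×27.4463 = 29.8633.

tax = 29.86 per unit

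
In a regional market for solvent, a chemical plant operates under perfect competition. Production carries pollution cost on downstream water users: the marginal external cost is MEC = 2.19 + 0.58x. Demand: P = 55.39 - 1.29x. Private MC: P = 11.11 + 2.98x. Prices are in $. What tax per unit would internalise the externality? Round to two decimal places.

tax = $7.22 per unit

Social marginal cost = private MC + MEC = 13.30 + 3.56x.
Set SMC = demand: 13.30 + 3.56x = 55.39 - 1.29x → x* = 8.6784.
The Pigouvian tax equals MEC at x*: 2.19 + 0.58×8.6784 = 7.2235.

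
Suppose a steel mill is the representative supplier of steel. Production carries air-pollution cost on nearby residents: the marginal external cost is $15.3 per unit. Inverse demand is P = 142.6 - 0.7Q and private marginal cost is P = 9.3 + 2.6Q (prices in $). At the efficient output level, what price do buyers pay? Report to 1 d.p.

Social marginal cost = private MC + MEC = 24.6 + 2.6Q.
Set SMC = demand: 24.6 + 2.6Q = 142.6 - 0.7Q → Q* = 35.7576.
Consumer price on the demand curve at Q*: 142.6 − 0.7×35.7576 = 117.5697.

P = $117.6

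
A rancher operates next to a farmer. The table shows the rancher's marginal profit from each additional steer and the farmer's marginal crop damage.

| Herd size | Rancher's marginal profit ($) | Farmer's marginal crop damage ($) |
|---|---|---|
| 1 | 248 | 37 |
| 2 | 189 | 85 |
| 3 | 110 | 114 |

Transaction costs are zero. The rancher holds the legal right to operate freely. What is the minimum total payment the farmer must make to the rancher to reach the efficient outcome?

$110

Left alone the rancher would choose level 3 (marginal profit stays positive).
Efficient level: k* = 2 (marginal profit ≥ marginal crop damage through 2).
The farmer must at least cover the rancher's forgone profit from cutting 3→2: 110 = 110.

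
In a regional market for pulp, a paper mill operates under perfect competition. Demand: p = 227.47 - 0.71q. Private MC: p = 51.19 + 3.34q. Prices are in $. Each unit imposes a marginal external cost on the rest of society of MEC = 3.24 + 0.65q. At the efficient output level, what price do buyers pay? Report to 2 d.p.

P = $201.33

Social marginal cost = private MC + MEC = 54.43 + 3.99q.
Set SMC = demand: 54.43 + 3.99q = 227.47 - 0.71q → q* = 36.8170.
Consumer price on the demand curve at q*: 227.47 − 0.71×36.8170 = 201.3299.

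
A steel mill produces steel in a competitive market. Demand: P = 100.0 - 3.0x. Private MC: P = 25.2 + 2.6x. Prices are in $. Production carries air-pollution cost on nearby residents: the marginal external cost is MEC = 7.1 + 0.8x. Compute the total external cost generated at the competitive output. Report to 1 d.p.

$166.2

Market equilibrium (private): 25.2 + 2.6x = 100.0 - 3.0x → x_m = 13.3571.
Total external cost = ∫₀^{x_m} (7.1 + 0.8x) dx = 7.1×13.3571 + ½×0.8×13.3571² = 166.2003.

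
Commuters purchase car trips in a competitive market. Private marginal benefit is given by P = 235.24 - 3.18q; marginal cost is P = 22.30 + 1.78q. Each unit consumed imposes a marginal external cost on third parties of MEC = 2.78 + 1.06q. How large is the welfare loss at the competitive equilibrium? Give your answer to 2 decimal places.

Market equilibrium (private): 22.30 + 1.78q = 235.24 - 3.18q → q_m = 42.9315.
Social marginal benefit = demand − MEC = 232.46 - 4.24q.
Set SMB = MC: 232.46 - 4.24q = 22.30 + 1.78q → q* = 34.9103.
The welfare-loss triangle has base |q_m − q*| and height MEC(q_m) (the vertical gap between SMB and MC is zero at q* and MEC at q_m).
DWL = ½ × 8.0212 × 48.2873 = 193.6610.

DWL = 193.66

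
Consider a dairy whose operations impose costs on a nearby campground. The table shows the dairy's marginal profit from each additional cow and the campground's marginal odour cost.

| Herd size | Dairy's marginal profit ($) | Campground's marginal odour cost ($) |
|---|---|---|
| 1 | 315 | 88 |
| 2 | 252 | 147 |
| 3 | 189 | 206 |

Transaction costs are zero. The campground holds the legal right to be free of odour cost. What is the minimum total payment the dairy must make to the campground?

$235

Efficient level: marginal profit ≥ marginal odour cost through level 2, so k* = 2.
With the campground holding the right, the dairy must at least compensate total damage at k*: 88 + 147 = 235.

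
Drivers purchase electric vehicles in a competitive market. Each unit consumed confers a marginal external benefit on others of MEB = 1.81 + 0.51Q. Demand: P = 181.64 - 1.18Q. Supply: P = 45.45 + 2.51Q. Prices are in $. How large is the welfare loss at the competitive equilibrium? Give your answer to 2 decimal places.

Market equilibrium (private): 45.45 + 2.51Q = 181.64 - 1.18Q → Q_m = 36.9079.
Social marginal benefit = demand + MEB = 183.45 - 0.67Q.
Set SMB = MC: 183.45 - 0.67Q = 45.45 + 2.51Q → Q* = 43.3962.
The loss is the area between SMB and MC from Q* to Q_m; with linear curves that's a triangle of height MEB(Q_m).
DWL = ½ × 6.4883 × 20.6330 = 66.9365.

DWL = $66.94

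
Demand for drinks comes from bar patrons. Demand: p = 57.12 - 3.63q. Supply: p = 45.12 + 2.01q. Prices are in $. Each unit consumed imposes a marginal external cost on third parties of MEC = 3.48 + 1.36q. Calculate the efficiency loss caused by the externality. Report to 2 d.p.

DWL = $2.90

Market equilibrium (private): 45.12 + 2.01q = 57.12 - 3.63q → q_m = 2.1277.
Social marginal benefit = demand − MEC = 53.64 - 4.99q.
Set SMB = MC: 53.64 - 4.99q = 45.12 + 2.01q → q* = 1.2171.
The welfare-loss triangle has base |q_m − q*| and height MEC(q_m) (the vertical gap between SMB and MC is zero at q* and MEC at q_m).
DWL = ½ × 0.9106 × 6.3736 = 2.9019.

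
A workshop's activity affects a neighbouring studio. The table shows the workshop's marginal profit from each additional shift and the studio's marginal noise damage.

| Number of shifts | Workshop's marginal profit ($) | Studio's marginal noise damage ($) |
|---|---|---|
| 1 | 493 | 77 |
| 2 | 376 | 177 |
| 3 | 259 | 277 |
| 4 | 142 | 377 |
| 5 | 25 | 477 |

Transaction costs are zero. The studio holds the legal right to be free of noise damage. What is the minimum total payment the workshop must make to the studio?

Efficient level: marginal profit ≥ marginal noise damage through level 2, so k* = 2.
With the studio holding the right, the workshop must at least compensate total damage at k*: 77 + 177 = 254.

$254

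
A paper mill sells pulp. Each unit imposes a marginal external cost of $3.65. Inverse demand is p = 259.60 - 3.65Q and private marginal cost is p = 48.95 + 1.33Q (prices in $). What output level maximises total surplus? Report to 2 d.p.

Social marginal cost = private MC + MEC = 52.60 + 1.33Q.
Set SMC = demand: 52.60 + 1.33Q = 259.60 - 3.65Q → Q* = 41.5663.

Q* = 41.57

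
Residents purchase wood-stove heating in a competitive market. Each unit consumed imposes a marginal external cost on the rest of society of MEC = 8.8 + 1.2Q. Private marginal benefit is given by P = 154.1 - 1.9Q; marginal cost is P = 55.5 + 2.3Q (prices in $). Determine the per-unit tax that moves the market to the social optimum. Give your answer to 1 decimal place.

Social marginal benefit = demand − MEC = 145.3 - 3.1Q.
Set SMB = MC: 145.3 - 3.1Q = 55.5 + 2.3Q → Q* = 16.6296.
The Pigouvian tax equals MEC at Q*: 8.8 + 1.2×16.6296 = 28.7555.

tax = $28.8 per unit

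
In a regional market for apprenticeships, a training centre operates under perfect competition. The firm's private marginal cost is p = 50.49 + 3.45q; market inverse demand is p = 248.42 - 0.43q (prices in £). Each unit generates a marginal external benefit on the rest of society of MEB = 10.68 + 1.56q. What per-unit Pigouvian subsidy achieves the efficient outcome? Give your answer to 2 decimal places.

Social marginal cost = private MC − MEB = 39.81 + 1.89q.
Set SMC = demand: 39.81 + 1.89q = 248.42 - 0.43q → q* = 89.9181.
The Pigouvian subsidy equals MEB at q*: 10.68 + 1.56×89.9181 = 150.9522.

subsidy = £150.95 per unit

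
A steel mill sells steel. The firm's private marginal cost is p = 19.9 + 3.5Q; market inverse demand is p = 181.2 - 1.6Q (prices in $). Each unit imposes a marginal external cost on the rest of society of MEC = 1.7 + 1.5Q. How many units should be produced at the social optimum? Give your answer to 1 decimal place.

Q* = 24.2

Social marginal cost = private MC + MEC = 21.6 + 5.0Q.
Set SMC = demand: 21.6 + 5.0Q = 181.2 - 1.6Q → Q* = 24.1818.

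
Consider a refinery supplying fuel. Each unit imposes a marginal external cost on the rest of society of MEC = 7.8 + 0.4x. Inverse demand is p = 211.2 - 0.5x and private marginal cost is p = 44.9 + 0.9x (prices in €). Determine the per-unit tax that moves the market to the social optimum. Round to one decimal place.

tax = €43.0 per unit

Social marginal cost = private MC + MEC = 52.7 + 1.3x.
Set SMC = demand: 52.7 + 1.3x = 211.2 - 0.5x → x* = 88.0556.
The Pigouvian tax equals MEC at x*: 7.8 + 0.4×88.0556 = 43.0222.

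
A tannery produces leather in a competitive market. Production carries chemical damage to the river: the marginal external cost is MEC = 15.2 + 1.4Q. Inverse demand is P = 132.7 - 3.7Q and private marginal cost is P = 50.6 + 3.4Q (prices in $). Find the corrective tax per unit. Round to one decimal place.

Social marginal cost = private MC + MEC = 65.8 + 4.8Q.
Set SMC = demand: 65.8 + 4.8Q = 132.7 - 3.7Q → Q* = 7.8706.
The Pigouvian tax equals MEC at Q*: 15.2 + 1.4×7.8706 = 26.2188.

tax = $26.2 per unit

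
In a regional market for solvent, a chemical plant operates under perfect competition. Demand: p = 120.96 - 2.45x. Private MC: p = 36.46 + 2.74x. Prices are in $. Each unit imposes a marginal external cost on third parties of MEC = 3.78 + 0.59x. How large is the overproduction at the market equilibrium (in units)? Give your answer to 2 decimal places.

2.32 units

Market equilibrium (private): 36.46 + 2.74x = 120.96 - 2.45x → x_m = 16.2813.
Social marginal cost = private MC + MEC = 40.24 + 3.33x.
Set SMC = demand: 40.24 + 3.33x = 120.96 - 2.45x → x* = 13.9654.
Gap = |16.2813 − 13.9654| = 2.3159.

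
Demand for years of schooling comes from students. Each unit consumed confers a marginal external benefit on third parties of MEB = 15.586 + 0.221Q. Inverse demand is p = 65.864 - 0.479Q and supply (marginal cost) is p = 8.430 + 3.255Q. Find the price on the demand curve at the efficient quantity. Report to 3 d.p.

P = 55.908

Social marginal benefit = demand + MEB = 81.450 - 0.258Q.
Set SMB = MC: 81.450 - 0.258Q = 8.430 + 3.255Q → Q* = 20.7857.
Consumer price on the demand curve at Q*: 65.864 − 0.479×20.7857 = 55.9076.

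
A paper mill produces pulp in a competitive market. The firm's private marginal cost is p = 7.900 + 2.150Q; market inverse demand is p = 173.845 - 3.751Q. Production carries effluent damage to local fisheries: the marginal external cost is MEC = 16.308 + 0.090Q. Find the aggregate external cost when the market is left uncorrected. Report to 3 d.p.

Market equilibrium (private): 7.900 + 2.150Q = 173.845 - 3.751Q → Q_m = 28.1215.
Total external cost = ∫₀^{Q_m} (16.308 + 0.090Q) dQ = 16.308×28.1215 + ½×0.090×28.1215² = 494.1923.

494.192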